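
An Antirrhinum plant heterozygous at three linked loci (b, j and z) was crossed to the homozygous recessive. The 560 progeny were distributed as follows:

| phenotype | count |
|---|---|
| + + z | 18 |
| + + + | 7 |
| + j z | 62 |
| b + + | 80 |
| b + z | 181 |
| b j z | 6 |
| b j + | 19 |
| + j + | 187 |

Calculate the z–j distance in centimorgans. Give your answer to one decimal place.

The two most frequent reciprocal classes, b + z and + j +, are the parental types, so the F1 was b + z / + j +.
The two rarest classes, b j z and + + +, are the double crossovers. Comparing them with the parentals, only the j allele has switched, so j is the middle locus and the order is b – j – z.
Crossovers in the j–z interval produce the single-crossover classes b + + and + j z (80 + 62 = 142) plus the double crossovers (13).
RF(j–z) = (142 + 13) / 560 = 155/560 = 0.2768 → 27.7 centimorgans.

27.7 centimorgans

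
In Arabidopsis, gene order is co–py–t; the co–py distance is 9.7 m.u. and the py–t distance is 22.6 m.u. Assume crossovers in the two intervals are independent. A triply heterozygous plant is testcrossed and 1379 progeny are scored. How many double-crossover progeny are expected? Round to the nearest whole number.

30

Map distances give recombination frequencies of 0.097 and 0.226 for the two intervals.
With no interference, expected double-crossover frequency = 0.097 × 0.226 = 0.02192.
Expected number = 0.02192 × 1379 = 30.23 ≈ 30.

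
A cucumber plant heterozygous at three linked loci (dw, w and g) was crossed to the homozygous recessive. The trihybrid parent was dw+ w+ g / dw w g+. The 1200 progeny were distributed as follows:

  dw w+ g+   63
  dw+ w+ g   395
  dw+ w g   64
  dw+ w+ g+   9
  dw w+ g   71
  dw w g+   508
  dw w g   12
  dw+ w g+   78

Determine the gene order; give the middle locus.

The two rarest classes, dw+ w+ g+ and dw w g, are the double crossovers. Comparing them with the parentals, only the g allele has switched, so g is the middle locus and the order is dw – g – w.

g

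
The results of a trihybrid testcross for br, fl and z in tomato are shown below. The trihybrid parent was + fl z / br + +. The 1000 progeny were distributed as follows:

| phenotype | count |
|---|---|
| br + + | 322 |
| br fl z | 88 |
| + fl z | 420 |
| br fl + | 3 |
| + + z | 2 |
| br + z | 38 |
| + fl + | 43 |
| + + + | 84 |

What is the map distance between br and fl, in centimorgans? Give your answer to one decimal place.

The two rarest classes, + + z and br fl +, are the double crossovers. Comparing them with the parentals, only the fl allele has switched, so fl is the middle locus and the order is br – fl – z.
Crossovers in the br–fl interval produce the single-crossover classes br fl z and + + + (88 + 84 = 172) plus the double crossovers (5).
RF(br–fl) = (172 + 5) / 1000 = 177/1000 = 0.1770 → 17.7 centimorgans.

17.7 centimorgans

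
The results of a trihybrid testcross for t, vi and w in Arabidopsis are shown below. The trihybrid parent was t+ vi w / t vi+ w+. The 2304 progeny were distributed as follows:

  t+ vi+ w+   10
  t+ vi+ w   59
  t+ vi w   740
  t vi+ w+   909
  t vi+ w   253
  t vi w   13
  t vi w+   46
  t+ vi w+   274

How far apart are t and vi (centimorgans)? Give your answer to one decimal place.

The two rarest classes, t vi w and t+ vi+ w+, are the double crossovers. Comparing them with the parentals, only the t allele has switched, so t is the middle locus and the order is w – t – vi.
Crossovers in the t–vi interval produce the single-crossover classes t+ vi+ w and t vi w+ (59 + 46 = 105) plus the double crossovers (23).
RF(t–vi) = (105 + 23) / 2304 = 128/2304 = 0.0556 → 5.6 centimorgans.

5.6 centimorgans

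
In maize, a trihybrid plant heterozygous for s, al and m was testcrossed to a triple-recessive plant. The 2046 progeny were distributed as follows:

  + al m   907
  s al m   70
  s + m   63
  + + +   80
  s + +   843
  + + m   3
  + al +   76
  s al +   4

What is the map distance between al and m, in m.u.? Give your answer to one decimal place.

7.1 m.u.

The two most frequent reciprocal classes, + al m and s + +, are the parental types, so the F1 was + al m / s + +.
The two rarest classes, + + m and s al +, are the double crossovers. Comparing them with the parentals, only the al allele has switched, so al is the middle locus and the order is m – al – s.
Crossovers in the m–al interval produce the single-crossover classes + al + and s + m (76 + 63 = 139) plus the double crossovers (7).
RF(m–al) = (139 + 7) / 2046 = 146/2046 = 0.0714 → 7.1 m.u.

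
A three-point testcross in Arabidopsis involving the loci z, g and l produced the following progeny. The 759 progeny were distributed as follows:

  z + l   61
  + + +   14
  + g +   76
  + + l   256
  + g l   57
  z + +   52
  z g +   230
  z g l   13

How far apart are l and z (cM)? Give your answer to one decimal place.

21.6 cM

The two most frequent reciprocal classes, z g + and + + l, are the parental types, so the F1 was z g + / + + l.
The two rarest classes, z g l and + + +, are the double crossovers. Comparing them with the parentals, only the l allele has switched, so l is the middle locus and the order is z – l – g.
Crossovers in the z–l interval produce the single-crossover classes + g + and z + l (76 + 61 = 137) plus the double crossovers (27).
RF(z–l) = (137 + 27) / 759 = 164/759 = 0.2161 → 21.6 cM.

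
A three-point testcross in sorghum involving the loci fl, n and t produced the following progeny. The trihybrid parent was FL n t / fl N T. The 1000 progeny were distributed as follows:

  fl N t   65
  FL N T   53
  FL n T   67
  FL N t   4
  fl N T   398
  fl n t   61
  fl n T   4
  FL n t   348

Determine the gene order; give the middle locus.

n

The two rarest classes, FL N t and fl n T, are the double crossovers. Comparing them with the parentals, only the n allele has switched, so n is the middle locus and the order is t – n – fl.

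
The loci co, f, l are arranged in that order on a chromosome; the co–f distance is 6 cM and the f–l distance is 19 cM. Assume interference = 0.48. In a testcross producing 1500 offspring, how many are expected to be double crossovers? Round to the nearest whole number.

Map distances give recombination frequencies of 0.060 and 0.190 for the two intervals.
With interference 0.48 (so coincidence = 0.52), expected double-crossover frequency = 0.060 × 0.190 × 0.52 = 0.00593.
Expected number = 0.00593 × 1500 = 8.89 ≈ 9.

9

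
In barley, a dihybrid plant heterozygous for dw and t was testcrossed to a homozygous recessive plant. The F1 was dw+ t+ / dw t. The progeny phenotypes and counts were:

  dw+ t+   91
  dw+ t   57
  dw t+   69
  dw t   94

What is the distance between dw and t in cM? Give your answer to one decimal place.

The recombinant classes are dw+ t and dw t+: 57 + 69 = 126.
Recombination frequency = 126/311 = 0.4051 ≈ 40.5%, i.e. 40.5 cM.

40.5 cM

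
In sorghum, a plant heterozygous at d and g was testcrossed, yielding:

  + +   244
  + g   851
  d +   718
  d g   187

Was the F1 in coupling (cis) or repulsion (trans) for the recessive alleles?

trans

The two most frequent classes are + g (851) and d + (718); these are the parental (non-recombinant) types.
So the F1 carried + g on one chromosome and d + on the other — the recessive alleles are on opposite chromosomes (trans / repulsion).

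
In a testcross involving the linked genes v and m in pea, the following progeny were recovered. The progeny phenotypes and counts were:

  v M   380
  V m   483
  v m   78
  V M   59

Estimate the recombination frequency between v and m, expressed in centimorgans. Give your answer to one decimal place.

The two most frequent classes, V m (483) and v M (380), are the parental types, so the F1 was V m / v M.
The recombinant classes are V M and v m: 59 + 78 = 137.
Recombination frequency = 137/1000 = 0.1370 ≈ 13.7%, i.e. 13.7 centimorgans.

13.7 centimorgans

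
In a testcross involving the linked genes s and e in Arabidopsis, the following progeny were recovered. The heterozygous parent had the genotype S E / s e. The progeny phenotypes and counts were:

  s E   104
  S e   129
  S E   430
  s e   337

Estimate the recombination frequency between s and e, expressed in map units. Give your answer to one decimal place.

23.3 map units

The recombinant classes are S e and s E: 129 + 104 = 233.
Recombination frequency = 233/1000 = 0.2330 ≈ 23.3%, i.e. 23.3 map units.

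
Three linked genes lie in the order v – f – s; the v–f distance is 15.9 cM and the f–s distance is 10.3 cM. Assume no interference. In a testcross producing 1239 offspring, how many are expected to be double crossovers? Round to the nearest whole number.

Map distances give recombination frequencies of 0.159 and 0.103 for the two intervals.
With no interference, expected double-crossover frequency = 0.159 × 0.103 = 0.01638.
Expected number = 0.01638 × 1239 = 20.29 ≈ 20.

20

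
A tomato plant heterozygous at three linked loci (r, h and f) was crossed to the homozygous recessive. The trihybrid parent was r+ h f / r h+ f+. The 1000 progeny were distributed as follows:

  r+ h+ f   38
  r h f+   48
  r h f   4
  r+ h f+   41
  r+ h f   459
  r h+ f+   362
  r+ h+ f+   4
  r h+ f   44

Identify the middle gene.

The two rarest classes, r h f and r+ h+ f+, are the double crossovers. Comparing them with the parentals, only the r allele has switched, so r is the middle locus and the order is h – r – f.

r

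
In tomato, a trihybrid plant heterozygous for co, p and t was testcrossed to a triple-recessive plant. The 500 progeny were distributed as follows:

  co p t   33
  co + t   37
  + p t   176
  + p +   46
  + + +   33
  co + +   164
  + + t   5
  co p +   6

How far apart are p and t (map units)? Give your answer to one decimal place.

18.8 map units

The two most frequent reciprocal classes, co + + and + p t, are the parental types, so the F1 was co + + / + p t.
The two rarest classes, co p + and + + t, are the double crossovers. Comparing them with the parentals, only the p allele has switched, so p is the middle locus and the order is co – p – t.
Crossovers in the p–t interval produce the single-crossover classes co + t and + p + (37 + 46 = 83) plus the double crossovers (11).
RF(p–t) = (83 + 11) / 500 = 94/500 = 0.1880 → 18.8 map units.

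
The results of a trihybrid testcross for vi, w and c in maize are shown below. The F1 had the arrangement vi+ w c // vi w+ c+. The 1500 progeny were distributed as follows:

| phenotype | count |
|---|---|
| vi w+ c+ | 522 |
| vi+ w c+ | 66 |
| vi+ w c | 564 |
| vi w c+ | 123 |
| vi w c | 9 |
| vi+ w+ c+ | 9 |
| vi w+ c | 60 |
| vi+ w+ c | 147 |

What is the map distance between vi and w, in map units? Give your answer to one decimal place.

19.2 map units

The two rarest classes, vi w c and vi+ w+ c+, are the double crossovers. Comparing them with the parentals, only the vi allele has switched, so vi is the middle locus and the order is w – vi – c.
Crossovers in the w–vi interval produce the single-crossover classes vi+ w+ c and vi w c+ (147 + 123 = 270) plus the double crossovers (18).
RF(w–vi) = (270 + 18) / 1500 = 288/1500 = 0.1920 → 19.2 map units.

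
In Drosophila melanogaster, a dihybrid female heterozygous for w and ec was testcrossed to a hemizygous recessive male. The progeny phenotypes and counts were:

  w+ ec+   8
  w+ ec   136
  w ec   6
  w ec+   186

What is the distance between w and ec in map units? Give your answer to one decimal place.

The two most frequent classes, w+ ec (136) and w ec+ (186), are the parental types, so the F1 was w+ ec / w ec+.
The recombinant classes are w+ ec+ and w ec: 8 + 6 = 14.
Recombination frequency = 14/336 = 0.0417 ≈ 4.2%, i.e. 4.2 map units.

4.2 map units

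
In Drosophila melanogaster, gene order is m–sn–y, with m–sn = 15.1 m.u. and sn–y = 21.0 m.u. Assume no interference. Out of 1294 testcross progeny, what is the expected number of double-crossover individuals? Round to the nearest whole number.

Map distances give recombination frequencies of 0.151 and 0.210 for the two intervals.
With no interference, expected double-crossover frequency = 0.151 × 0.210 = 0.03171.
Expected number = 0.03171 × 1294 = 41.03 ≈ 41.

41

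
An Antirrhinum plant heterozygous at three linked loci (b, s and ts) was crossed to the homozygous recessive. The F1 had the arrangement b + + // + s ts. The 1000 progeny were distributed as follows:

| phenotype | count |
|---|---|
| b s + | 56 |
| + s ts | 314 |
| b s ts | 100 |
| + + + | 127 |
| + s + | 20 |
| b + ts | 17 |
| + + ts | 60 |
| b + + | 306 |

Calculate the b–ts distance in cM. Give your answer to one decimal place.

The two rarest classes, b + ts and + s +, are the double crossovers. Comparing them with the parentals, only the ts allele has switched, so ts is the middle locus and the order is s – ts – b.
Crossovers in the ts–b interval produce the single-crossover classes + + + and b s ts (127 + 100 = 227) plus the double crossovers (37).
RF(ts–b) = (227 + 37) / 1000 = 264/1000 = 0.2640 → 26.4 cM.

26.4 cM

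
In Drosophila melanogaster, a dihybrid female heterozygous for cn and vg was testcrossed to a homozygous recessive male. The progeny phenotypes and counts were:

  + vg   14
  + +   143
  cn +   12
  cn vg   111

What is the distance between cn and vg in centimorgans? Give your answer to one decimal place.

9.3 centimorgans

The two most frequent classes, + + (143) and cn vg (111), are the parental types, so the F1 was + + / cn vg.
The recombinant classes are + vg and cn +: 14 + 12 = 26.
Recombination frequency = 26/280 = 0.0929 ≈ 9.3%, i.e. 9.3 centimorgans.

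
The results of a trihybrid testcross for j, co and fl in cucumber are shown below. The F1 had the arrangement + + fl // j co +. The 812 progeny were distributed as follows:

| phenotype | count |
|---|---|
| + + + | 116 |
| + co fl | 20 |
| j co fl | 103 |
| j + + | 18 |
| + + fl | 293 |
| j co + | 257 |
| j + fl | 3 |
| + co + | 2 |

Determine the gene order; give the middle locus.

The two rarest classes, j + fl and + co +, are the double crossovers. Comparing them with the parentals, only the j allele has switched, so j is the middle locus and the order is co – j – fl.

j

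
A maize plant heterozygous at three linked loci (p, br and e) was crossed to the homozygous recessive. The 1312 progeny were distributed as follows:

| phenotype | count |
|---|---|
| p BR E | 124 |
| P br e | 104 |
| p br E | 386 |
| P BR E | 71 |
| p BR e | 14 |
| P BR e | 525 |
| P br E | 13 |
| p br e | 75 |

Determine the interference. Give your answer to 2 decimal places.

0.20

The two most frequent reciprocal classes, P BR e and p br E, are the parental types, so the F1 was P BR e / p br E.
The two rarest classes, p BR e and P br E, are the double crossovers. Comparing them with the parentals, only the p allele has switched, so p is the middle locus and the order is br – p – e.
br–p: (228 + 27)/1312 = 0.1944; p–e: (146 + 27)/1312 = 0.1319.
Expected DCO frequency = 0.1944 × 0.1319 ≈ 0.02564; observed = 27/1312 ≈ 0.02058.
Coefficient of coincidence = 0.02058/0.02564 ≈ 0.80; interference = 1 − 0.80 = 0.20.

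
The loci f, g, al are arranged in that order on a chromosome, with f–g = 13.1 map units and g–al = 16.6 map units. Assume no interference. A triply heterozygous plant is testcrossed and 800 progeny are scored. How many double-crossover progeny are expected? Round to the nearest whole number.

17

Map distances give recombination frequencies of 0.131 and 0.166 for the two intervals.
With no interference, expected double-crossover frequency = 0.131 × 0.166 = 0.02175.
Expected number = 0.02175 × 800 = 17.40 ≈ 17.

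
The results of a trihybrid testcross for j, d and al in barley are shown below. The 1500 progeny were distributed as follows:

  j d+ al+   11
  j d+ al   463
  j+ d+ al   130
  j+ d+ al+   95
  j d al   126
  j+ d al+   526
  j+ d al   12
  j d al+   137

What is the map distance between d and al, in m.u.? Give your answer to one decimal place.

16.3 m.u.

The two most frequent reciprocal classes, j+ d al+ and j d+ al, are the parental types, so the F1 was j+ d al+ / j d+ al.
The two rarest classes, j+ d al and j d+ al+, are the double crossovers. Comparing them with the parentals, only the al allele has switched, so al is the middle locus and the order is d – al – j.
Crossovers in the d–al interval produce the single-crossover classes j+ d+ al+ and j d al (95 + 126 = 221) plus the double crossovers (23).
RF(d–al) = (221 + 23) / 1500 = 244/1500 = 0.1627 → 16.3 m.u.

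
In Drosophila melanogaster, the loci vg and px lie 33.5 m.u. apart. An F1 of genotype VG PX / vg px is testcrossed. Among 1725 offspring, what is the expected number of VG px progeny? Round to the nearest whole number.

A map distance of 33.5 m.u. corresponds to a recombination frequency of 0.335.
The F1 is VG PX / vg px, so VG px is a recombinant gamete class with expected frequency r/2 = 0.335/2 = 0.1675.
Expected number = 0.1675 × 1725 = 288.94 ≈ 289.

289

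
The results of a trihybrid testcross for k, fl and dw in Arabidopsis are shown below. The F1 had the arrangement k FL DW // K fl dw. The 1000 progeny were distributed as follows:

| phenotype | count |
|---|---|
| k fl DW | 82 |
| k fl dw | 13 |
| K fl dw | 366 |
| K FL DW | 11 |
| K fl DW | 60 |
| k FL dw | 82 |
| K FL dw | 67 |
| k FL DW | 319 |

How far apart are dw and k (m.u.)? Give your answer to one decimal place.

16.6 m.u.

The two rarest classes, K FL DW and k fl dw, are the double crossovers. Comparing them with the parentals, only the k allele has switched, so k is the middle locus and the order is fl – k – dw.
Crossovers in the k–dw interval produce the single-crossover classes k FL dw and K fl DW (82 + 60 = 142) plus the double crossovers (24).
RF(k–dw) = (142 + 24) / 1000 = 166/1000 = 0.1660 → 16.6 m.u.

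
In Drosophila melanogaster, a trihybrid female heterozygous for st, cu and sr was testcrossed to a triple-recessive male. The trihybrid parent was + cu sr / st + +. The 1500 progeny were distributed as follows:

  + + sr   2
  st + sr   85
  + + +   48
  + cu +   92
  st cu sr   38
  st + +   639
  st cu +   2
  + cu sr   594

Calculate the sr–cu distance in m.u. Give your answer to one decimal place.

12.1 m.u.

The two rarest classes, + + sr and st cu +, are the double crossovers. Comparing them with the parentals, only the cu allele has switched, so cu is the middle locus and the order is st – cu – sr.
Crossovers in the cu–sr interval produce the single-crossover classes + cu + and st + sr (92 + 85 = 177) plus the double crossovers (4).
RF(cu–sr) = (177 + 4) / 1500 = 181/1500 = 0.1207 → 12.1 m.u.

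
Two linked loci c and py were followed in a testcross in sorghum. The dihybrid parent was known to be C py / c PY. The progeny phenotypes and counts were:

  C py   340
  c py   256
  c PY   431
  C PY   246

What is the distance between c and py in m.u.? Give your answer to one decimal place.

39.4 m.u.

The recombinant classes are C PY and c py: 246 + 256 = 502.
Recombination frequency = 502/1273 = 0.3943 ≈ 39.4%, i.e. 39.4 m.u.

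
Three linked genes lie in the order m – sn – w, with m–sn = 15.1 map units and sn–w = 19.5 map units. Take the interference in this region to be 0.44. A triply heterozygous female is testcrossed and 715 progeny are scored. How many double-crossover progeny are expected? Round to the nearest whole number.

Map distances give recombination frequencies of 0.151 and 0.195 for the two intervals.
With interference 0.44 (so coincidence = 0.56), expected double-crossover frequency = 0.151 × 0.195 × 0.56 = 0.01649.
Expected number = 0.01649 × 715 = 11.79 ≈ 12.

12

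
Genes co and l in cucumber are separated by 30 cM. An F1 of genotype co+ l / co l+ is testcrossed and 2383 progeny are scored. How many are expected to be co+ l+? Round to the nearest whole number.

357

A map distance of 30 cM corresponds to a recombination frequency of 0.300.
The F1 is co+ l / co l+, so co+ l+ is a recombinant gamete class with expected frequency r/2 = 0.300/2 = 0.1500.
Expected number = 0.1500 × 2383 = 357.45 ≈ 357.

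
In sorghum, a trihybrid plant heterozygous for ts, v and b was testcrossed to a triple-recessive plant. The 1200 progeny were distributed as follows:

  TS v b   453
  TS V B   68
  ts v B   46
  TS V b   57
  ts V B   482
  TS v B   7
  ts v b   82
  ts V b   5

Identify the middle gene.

b

The two most frequent reciprocal classes, TS v b and ts V B, are the parental types, so the F1 was TS v b / ts V B.
The two rarest classes, TS v B and ts V b, are the double crossovers. Comparing them with the parentals, only the b allele has switched, so b is the middle locus and the order is v – b – ts.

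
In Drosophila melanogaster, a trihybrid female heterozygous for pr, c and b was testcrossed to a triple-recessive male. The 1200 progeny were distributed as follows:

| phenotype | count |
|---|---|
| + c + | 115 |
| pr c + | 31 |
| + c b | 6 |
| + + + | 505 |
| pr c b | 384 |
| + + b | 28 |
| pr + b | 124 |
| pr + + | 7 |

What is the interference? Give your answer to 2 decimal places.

The two most frequent reciprocal classes, pr c b and + + +, are the parental types, so the F1 was pr c b / + + +.
The two rarest classes, + c b and pr + +, are the double crossovers. Comparing them with the parentals, only the pr allele has switched, so pr is the middle locus and the order is c – pr – b.
c–pr: (239 + 13)/1200 = 0.2100; pr–b: (59 + 13)/1200 = 0.0600.
Expected DCO frequency = 0.2100 × 0.0600 ≈ 0.01260; observed = 13/1200 ≈ 0.01083.
Coefficient of coincidence = 0.01083/0.01260 ≈ 0.86; interference = 1 − 0.86 = 0.14.

0.14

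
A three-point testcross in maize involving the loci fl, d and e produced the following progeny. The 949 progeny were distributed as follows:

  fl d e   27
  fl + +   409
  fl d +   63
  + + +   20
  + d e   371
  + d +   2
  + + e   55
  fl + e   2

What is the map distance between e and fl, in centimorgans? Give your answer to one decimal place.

The two most frequent reciprocal classes, fl + + and + d e, are the parental types, so the F1 was fl + + / + d e.
The two rarest classes, fl + e and + d +, are the double crossovers. Comparing them with the parentals, only the e allele has switched, so e is the middle locus and the order is fl – e – d.
Crossovers in the fl–e interval produce the single-crossover classes + + + and fl d e (20 + 27 = 47) plus the double crossovers (4).
RF(fl–e) = (47 + 4) / 949 = 51/949 = 0.0537 → 5.4 centimorgans.

5.4 centimorgans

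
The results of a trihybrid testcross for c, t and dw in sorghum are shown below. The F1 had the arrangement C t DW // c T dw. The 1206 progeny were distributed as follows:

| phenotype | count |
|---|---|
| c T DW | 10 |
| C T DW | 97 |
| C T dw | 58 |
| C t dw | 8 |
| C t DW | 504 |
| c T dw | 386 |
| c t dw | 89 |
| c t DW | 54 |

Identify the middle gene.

dw

The two rarest classes, C t dw and c T DW, are the double crossovers. Comparing them with the parentals, only the dw allele has switched, so dw is the middle locus and the order is c – dw – t.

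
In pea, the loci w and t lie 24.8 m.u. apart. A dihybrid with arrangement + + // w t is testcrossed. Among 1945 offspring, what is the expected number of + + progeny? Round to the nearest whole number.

731

A map distance of 24.8 m.u. corresponds to a recombination frequency of 0.248.
The F1 is + + / w t, so + + is a parental gamete class with expected frequency (1 − r)/2 = 0.752/2 = 0.3760.
Expected number = 0.3760 × 1945 = 731.32 ≈ 731.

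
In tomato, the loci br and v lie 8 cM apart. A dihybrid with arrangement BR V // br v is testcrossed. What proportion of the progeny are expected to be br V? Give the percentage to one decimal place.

A map distance of 8 cM corresponds to a recombination frequency of 0.080.
The F1 is BR V / br v, so br V is a recombinant gamete class with expected frequency r/2 = 0.080/2 = 0.0400.
That is 0.0400 = 4.0% of the progeny.

4.0%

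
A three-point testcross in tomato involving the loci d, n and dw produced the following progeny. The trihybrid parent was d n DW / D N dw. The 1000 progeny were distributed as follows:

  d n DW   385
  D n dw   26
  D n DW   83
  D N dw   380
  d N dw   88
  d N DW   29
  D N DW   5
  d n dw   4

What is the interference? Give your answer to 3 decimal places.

The two rarest classes, d n dw and D N DW, are the double crossovers. Comparing them with the parentals, only the dw allele has switched, so dw is the middle locus and the order is n – dw – d.
n–dw: (55 + 9)/1000 = 0.0640; dw–d: (171 + 9)/1000 = 0.1800.
Expected DCO frequency = 0.0640 × 0.1800 ≈ 0.01152; observed = 9/1000 ≈ 0.00900.
Coefficient of coincidence = 0.00900/0.01152 ≈ 0.781; interference = 1 − 0.781 = 0.219.

0.219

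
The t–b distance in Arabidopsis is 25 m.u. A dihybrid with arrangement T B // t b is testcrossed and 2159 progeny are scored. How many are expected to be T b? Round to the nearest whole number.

270

A map distance of 25 m.u. corresponds to a recombination frequency of 0.250.
The F1 is T B / t b, so T b is a recombinant gamete class with expected frequency r/2 = 0.250/2 = 0.1250.
Expected number = 0.1250 × 2159 = 269.88 ≈ 270.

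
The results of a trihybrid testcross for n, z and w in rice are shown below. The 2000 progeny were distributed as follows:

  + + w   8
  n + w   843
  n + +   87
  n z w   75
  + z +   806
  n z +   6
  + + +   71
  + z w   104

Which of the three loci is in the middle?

n

The two most frequent reciprocal classes, + z + and n + w, are the parental types, so the F1 was + z + / n + w.
The two rarest classes, n z + and + + w, are the double crossovers. Comparing them with the parentals, only the n allele has switched, so n is the middle locus and the order is w – n – z.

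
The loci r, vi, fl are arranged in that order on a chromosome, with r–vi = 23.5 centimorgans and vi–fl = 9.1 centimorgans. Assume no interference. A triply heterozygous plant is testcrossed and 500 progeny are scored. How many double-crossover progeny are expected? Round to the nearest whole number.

11

Map distances give recombination frequencies of 0.235 and 0.091 for the two intervals.
With no interference, expected double-crossover frequency = 0.235 × 0.091 = 0.02138.
Expected number = 0.02138 × 500 = 10.69 ≈ 11.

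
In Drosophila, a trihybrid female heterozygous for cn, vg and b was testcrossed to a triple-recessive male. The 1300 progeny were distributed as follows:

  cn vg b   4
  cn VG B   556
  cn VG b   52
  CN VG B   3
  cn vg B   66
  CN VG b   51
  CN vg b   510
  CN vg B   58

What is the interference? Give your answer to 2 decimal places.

0.37

The two most frequent reciprocal classes, cn VG B and CN vg b, are the parental types, so the F1 was cn VG B / CN vg b.
The two rarest classes, CN VG B and cn vg b, are the double crossovers. Comparing them with the parentals, only the cn allele has switched, so cn is the middle locus and the order is b – cn – vg.
b–cn: (110 + 7)/1300 = 0.0900; cn–vg: (117 + 7)/1300 = 0.0954.
Expected DCO frequency = 0.0900 × 0.0954 ≈ 0.00859; observed = 7/1300 ≈ 0.00538.
Coefficient of coincidence = 0.00538/0.00859 ≈ 0.63; interference = 1 − 0.63 = 0.37.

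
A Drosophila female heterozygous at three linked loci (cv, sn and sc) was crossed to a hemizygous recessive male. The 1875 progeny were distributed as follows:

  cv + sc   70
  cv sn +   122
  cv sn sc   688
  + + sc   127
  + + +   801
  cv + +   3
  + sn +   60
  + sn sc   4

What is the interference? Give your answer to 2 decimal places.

0.63

The two most frequent reciprocal classes, + + + and cv sn sc, are the parental types, so the F1 was + + + / cv sn sc.
The two rarest classes, cv + + and + sn sc, are the double crossovers. Comparing them with the parentals, only the cv allele has switched, so cv is the middle locus and the order is sn – cv – sc.
sn–cv: (130 + 7)/1875 = 0.0731; cv–sc: (249 + 7)/1875 = 0.1365.
Expected DCO frequency = 0.0731 × 0.1365 ≈ 0.00998; observed = 7/1875 ≈ 0.00373.
Coefficient of coincidence = 0.00373/0.00998 ≈ 0.37; interference = 1 − 0.37 = 0.63.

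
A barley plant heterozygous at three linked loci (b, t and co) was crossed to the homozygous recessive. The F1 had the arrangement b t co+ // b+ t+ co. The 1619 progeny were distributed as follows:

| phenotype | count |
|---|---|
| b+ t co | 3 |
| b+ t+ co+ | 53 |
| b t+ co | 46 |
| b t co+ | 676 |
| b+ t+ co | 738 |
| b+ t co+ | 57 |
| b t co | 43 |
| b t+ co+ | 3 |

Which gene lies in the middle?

t

The two rarest classes, b t+ co+ and b+ t co, are the double crossovers. Comparing them with the parentals, only the t allele has switched, so t is the middle locus and the order is b – t – co.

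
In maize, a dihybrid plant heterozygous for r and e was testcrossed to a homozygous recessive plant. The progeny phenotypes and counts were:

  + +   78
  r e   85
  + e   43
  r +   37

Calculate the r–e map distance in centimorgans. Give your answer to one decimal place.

32.9 centimorgans

The two most frequent classes, + + (78) and r e (85), are the parental types, so the F1 was + + / r e.
The recombinant classes are + e and r +: 43 + 37 = 80.
Recombination frequency = 80/243 = 0.3292 ≈ 32.9%, i.e. 32.9 centimorgans.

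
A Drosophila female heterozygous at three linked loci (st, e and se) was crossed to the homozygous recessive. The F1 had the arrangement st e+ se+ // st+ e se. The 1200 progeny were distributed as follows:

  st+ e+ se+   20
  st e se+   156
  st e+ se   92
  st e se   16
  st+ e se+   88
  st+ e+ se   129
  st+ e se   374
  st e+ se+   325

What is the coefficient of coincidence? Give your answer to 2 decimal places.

0.62

The two rarest classes, st+ e+ se+ and st e se, are the double crossovers. Comparing them with the parentals, only the st allele has switched, so st is the middle locus and the order is e – st – se.
e–st: (285 + 36)/1200 = 0.2675; st–se: (180 + 36)/1200 = 0.1800.
Expected DCO frequency = 0.2675 × 0.1800 ≈ 0.04815; observed = 36/1200 ≈ 0.03000.
Coefficient of coincidence = 0.03000/0.04815 ≈ 0.62.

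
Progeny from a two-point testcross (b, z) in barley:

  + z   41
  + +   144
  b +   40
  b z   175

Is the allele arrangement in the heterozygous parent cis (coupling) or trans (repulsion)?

cis

The two most frequent classes are + + (144) and b z (175); these are the parental (non-recombinant) types.
So the F1 carried + + on one chromosome and b z on the other — the recessive alleles are on the same chromosome (cis / coupling).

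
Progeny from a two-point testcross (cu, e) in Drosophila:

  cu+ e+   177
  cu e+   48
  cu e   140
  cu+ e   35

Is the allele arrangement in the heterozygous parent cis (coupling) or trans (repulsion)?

cis

The two most frequent classes are cu+ e+ (177) and cu e (140); these are the parental (non-recombinant) types.
So the F1 carried cu+ e+ on one chromosome and cu e on the other — the recessive alleles are on the same chromosome (cis / coupling).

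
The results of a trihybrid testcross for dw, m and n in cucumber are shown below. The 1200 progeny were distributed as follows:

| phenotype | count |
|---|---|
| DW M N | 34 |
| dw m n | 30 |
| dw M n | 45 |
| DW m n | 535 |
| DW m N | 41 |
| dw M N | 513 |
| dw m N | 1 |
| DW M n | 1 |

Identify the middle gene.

m

The two most frequent reciprocal classes, dw M N and DW m n, are the parental types, so the F1 was dw M N / DW m n.
The two rarest classes, dw m N and DW M n, are the double crossovers. Comparing them with the parentals, only the m allele has switched, so m is the middle locus and the order is n – m – dw.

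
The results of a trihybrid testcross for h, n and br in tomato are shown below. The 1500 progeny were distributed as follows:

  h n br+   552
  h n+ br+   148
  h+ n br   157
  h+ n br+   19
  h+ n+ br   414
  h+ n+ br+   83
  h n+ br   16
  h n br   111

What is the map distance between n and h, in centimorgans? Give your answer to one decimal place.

22.7 centimorgans

The two most frequent reciprocal classes, h n br+ and h+ n+ br, are the parental types, so the F1 was h n br+ / h+ n+ br.
The two rarest classes, h+ n br+ and h n+ br, are the double crossovers. Comparing them with the parentals, only the h allele has switched, so h is the middle locus and the order is n – h – br.
Crossovers in the n–h interval produce the single-crossover classes h n+ br+ and h+ n br (148 + 157 = 305) plus the double crossovers (35).
RF(n–h) = (305 + 35) / 1500 = 340/1500 = 0.2267 → 22.7 centimorgans.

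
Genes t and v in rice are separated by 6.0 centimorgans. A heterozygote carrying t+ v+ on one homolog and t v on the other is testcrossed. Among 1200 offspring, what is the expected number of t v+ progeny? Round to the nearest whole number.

A map distance of 6.0 centimorgans corresponds to a recombination frequency of 0.060.
The F1 is t+ v+ / t v, so t v+ is a recombinant gamete class with expected frequency r/2 = 0.060/2 = 0.0300.
Expected number = 0.0300 × 1200 = 36.00 ≈ 36.

36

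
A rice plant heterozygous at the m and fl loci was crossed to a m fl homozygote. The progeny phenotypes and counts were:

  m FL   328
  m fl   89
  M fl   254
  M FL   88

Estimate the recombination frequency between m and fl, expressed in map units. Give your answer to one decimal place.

The two most frequent classes, M fl (254) and m FL (328), are the parental types, so the F1 was M fl / m FL.
The recombinant classes are M FL and m fl: 88 + 89 = 177.
Recombination frequency = 177/759 = 0.2332 ≈ 23.3%, i.e. 23.3 map units.

23.3 map units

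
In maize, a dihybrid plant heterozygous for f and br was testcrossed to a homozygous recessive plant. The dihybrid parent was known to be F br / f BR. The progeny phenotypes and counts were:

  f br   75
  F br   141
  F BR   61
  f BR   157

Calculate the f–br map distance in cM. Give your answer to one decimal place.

The recombinant classes are F BR and f br: 61 + 75 = 136.
Recombination frequency = 136/434 = 0.3134 ≈ 31.3%, i.e. 31.3 cM.

31.3 cM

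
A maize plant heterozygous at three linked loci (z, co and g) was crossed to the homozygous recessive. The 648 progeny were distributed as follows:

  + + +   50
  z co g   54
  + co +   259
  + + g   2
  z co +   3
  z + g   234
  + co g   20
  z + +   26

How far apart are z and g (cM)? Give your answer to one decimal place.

The two most frequent reciprocal classes, + co + and z + g, are the parental types, so the F1 was + co + / z + g.
The two rarest classes, z co + and + + g, are the double crossovers. Comparing them with the parentals, only the z allele has switched, so z is the middle locus and the order is g – z – co.
Crossovers in the g–z interval produce the single-crossover classes + co g and z + + (20 + 26 = 46) plus the double crossovers (5).
RF(g–z) = (46 + 5) / 648 = 51/648 = 0.0787 → 7.9 cM.

7.9 cM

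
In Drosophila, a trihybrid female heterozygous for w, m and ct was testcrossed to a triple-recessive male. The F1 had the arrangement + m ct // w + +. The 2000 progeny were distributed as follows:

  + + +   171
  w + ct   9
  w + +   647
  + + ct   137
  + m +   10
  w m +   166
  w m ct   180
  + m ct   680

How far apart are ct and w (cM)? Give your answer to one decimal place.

The two rarest classes, + m + and w + ct, are the double crossovers. Comparing them with the parentals, only the ct allele has switched, so ct is the middle locus and the order is w – ct – m.
Crossovers in the w–ct interval produce the single-crossover classes w m ct and + + + (180 + 171 = 351) plus the double crossovers (19).
RF(w–ct) = (351 + 19) / 2000 = 370/2000 = 0.1850 → 18.5 cM.

18.5 cM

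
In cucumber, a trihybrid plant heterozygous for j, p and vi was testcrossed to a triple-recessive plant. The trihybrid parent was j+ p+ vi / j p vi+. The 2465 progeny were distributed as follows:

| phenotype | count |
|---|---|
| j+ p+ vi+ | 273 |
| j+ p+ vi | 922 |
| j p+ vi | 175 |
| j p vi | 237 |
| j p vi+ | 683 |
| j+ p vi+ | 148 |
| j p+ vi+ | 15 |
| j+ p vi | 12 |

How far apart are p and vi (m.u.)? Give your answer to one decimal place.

The two rarest classes, j+ p vi and j p+ vi+, are the double crossovers. Comparing them with the parentals, only the p allele has switched, so p is the middle locus and the order is vi – p – j.
Crossovers in the vi–p interval produce the single-crossover classes j+ p+ vi+ and j p vi (273 + 237 = 510) plus the double crossovers (27).
RF(vi–p) = (510 + 27) / 2465 = 537/2465 = 0.2178 → 21.8 m.u.

21.8 m.u.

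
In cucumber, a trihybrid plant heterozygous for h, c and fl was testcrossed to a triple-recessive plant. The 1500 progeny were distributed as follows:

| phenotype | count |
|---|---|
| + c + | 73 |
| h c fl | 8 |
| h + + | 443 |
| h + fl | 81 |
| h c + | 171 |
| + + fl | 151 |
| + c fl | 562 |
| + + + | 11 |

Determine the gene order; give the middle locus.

The two most frequent reciprocal classes, + c fl and h + +, are the parental types, so the F1 was + c fl / h + +.
The two rarest classes, h c fl and + + +, are the double crossovers. Comparing them with the parentals, only the h allele has switched, so h is the middle locus and the order is fl – h – c.

h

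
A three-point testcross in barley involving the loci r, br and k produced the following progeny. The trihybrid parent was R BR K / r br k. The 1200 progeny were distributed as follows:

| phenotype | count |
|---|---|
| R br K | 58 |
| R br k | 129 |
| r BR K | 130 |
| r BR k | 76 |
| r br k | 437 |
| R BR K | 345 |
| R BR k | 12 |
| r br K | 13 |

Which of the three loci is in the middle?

k

The two rarest classes, R BR k and r br K, are the double crossovers. Comparing them with the parentals, only the k allele has switched, so k is the middle locus and the order is r – k – br.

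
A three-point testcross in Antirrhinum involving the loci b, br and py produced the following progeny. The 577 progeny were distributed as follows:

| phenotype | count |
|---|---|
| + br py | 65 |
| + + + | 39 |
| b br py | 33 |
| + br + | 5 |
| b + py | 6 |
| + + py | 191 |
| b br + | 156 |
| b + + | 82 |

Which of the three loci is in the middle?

b

The two most frequent reciprocal classes, + + py and b br +, are the parental types, so the F1 was + + py / b br +.
The two rarest classes, b + py and + br +, are the double crossovers. Comparing them with the parentals, only the b allele has switched, so b is the middle locus and the order is br – b – py.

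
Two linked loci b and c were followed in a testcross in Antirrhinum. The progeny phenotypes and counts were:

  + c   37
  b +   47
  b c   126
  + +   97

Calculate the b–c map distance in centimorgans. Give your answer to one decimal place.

27.4 centimorgans

The two most frequent classes, + + (97) and b c (126), are the parental types, so the F1 was + + / b c.
The recombinant classes are + c and b +: 37 + 47 = 84.
Recombination frequency = 84/307 = 0.2736 ≈ 27.4%, i.e. 27.4 centimorgans.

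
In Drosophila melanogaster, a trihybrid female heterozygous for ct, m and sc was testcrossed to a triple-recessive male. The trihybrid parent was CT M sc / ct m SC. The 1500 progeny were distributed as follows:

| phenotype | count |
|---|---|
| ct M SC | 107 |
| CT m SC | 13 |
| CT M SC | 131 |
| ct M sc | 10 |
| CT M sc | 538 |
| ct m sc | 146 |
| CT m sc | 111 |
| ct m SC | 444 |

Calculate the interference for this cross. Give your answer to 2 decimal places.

0.52

The two rarest classes, ct M sc and CT m SC, are the double crossovers. Comparing them with the parentals, only the ct allele has switched, so ct is the middle locus and the order is sc – ct – m.
sc–ct: (277 + 23)/1500 = 0.2000; ct–m: (218 + 23)/1500 = 0.1607.
Expected DCO frequency = 0.2000 × 0.1607 ≈ 0.03214; observed = 23/1500 ≈ 0.01533.
Coefficient of coincidence = 0.01533/0.03214 ≈ 0.48; interference = 1 − 0.48 = 0.52.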